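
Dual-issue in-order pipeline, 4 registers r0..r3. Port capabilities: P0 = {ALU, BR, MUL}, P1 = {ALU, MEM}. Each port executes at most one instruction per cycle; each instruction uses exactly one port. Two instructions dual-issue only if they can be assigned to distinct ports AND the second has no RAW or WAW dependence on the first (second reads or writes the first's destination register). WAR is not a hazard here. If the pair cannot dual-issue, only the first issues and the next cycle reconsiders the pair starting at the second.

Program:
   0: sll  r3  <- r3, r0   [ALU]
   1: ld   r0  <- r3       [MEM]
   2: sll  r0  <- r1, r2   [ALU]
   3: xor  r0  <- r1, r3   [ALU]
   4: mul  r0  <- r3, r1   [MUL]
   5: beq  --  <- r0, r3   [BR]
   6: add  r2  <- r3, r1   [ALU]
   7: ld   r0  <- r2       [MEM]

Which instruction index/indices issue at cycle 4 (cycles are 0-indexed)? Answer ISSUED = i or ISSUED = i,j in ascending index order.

#0 head=0: sll i0 RAW r3
#1 head=1: ld i1 WAW r0
#2 head=2: sll i2 WAW r0
#3 head=3: xor i3 WAW r0
#4 head=4: mul i4 no-port MUL/BR
#5 head=5: beq+add i5,i6 pair
#6 head=7: ld i7 tail

ISSUED = 4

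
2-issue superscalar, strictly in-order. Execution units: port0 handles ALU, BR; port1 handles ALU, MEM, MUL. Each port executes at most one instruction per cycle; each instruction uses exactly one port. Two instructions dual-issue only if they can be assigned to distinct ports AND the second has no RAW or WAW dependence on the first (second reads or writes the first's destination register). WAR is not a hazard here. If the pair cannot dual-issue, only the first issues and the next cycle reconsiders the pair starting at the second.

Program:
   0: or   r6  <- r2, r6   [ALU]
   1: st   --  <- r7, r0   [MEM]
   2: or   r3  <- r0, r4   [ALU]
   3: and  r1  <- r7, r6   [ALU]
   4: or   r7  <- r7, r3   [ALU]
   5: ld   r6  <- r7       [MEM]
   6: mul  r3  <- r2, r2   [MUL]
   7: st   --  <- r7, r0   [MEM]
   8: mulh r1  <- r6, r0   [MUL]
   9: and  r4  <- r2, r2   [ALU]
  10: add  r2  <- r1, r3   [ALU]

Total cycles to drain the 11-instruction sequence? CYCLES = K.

[0] i0+i1  or/st  -- dual
[1] i2+i3  or/and  -- dual
[2] i4  or  -- RAW r7
[3] i5  ld  -- no-port MEM/MUL
[4] i6  mul  -- no-port MUL/MEM
[5] i7  st  -- no-port MEM/MUL
[6] i8+i9  mulh/and  -- dual
[7] i10  add  -- tail

CYCLES = 8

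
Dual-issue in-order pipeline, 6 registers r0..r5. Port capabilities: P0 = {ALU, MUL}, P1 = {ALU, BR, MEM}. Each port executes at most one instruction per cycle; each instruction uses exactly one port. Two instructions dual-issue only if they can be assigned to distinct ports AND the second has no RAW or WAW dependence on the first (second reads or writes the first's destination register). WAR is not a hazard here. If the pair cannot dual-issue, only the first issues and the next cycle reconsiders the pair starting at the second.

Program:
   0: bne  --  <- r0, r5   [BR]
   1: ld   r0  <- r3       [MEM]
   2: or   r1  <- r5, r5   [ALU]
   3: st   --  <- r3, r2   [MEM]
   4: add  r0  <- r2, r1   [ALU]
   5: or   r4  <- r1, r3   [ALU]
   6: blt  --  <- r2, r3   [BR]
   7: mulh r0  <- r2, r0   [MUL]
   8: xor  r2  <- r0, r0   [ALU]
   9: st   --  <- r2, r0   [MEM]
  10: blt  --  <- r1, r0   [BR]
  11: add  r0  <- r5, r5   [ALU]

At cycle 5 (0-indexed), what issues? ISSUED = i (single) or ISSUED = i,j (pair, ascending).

ISSUED = 8

  cy0 -> i0 (bne.BR) no-port BR/MEM
  cy1 -> i1+i2 (ld.MEM/or.ALU) pair
  cy2 -> i3+i4 (st.MEM/add.ALU) pair
  cy3 -> i5+i6 (or.ALU/blt.BR) pair
  cy4 -> i7 (mulh.MUL) RAW r0
  cy5 -> i8 (xor.ALU) RAW r2
  cy6 -> i9 (st.MEM) no-port MEM/BR
  cy7 -> i10+i11 (blt.BR/add.ALU) pair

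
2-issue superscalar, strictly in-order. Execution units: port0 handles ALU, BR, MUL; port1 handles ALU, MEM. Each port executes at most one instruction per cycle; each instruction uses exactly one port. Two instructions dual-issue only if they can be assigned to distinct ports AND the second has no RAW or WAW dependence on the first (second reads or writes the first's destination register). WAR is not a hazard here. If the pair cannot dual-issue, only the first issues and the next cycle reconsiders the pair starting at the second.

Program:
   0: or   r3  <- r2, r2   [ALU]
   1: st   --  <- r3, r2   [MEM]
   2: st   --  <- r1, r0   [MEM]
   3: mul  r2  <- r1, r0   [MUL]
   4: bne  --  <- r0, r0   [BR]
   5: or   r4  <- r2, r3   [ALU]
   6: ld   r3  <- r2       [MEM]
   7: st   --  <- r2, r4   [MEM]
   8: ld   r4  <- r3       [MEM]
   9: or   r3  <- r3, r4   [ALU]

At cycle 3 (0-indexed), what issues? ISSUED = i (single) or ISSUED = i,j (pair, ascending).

ISSUED = 4,5

t=0 i0:or.ALU ; RAW r3
t=1 i1:st.MEM ; no-port MEM/MEM
t=2 i2+i3:st.MEM mul.MUL ; dual
t=3 i4+i5:bne.BR or.ALU ; dual
t=4 i6:ld.MEM ; no-port MEM/MEM
t=5 i7:st.MEM ; no-port MEM/MEM
t=6 i8:ld.MEM ; RAW r4
t=7 i9:or.ALU ; tail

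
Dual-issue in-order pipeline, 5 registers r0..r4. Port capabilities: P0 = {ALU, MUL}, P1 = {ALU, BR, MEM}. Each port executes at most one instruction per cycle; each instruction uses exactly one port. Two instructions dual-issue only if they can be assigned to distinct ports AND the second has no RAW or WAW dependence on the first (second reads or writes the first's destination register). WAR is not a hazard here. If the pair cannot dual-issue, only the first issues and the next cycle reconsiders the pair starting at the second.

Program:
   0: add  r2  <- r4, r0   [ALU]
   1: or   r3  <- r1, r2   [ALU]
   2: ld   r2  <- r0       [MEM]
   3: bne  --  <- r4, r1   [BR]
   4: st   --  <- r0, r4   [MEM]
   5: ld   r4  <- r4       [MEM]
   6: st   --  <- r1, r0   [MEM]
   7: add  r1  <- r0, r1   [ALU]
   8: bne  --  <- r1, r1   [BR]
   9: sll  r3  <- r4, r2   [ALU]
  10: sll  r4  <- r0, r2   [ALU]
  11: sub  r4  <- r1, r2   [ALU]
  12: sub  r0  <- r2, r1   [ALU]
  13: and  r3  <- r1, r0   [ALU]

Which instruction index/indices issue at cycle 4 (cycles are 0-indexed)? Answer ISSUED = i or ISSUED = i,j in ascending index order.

[0] i0  add.ALU  -- RAW r2
[1] i1+i2  or.ALU/ld.MEM  -- dual
[2] i3  bne.BR  -- no-port BR/MEM
[3] i4  st.MEM  -- no-port MEM/MEM
[4] i5  ld.MEM  -- no-port MEM/MEM
[5] i6+i7  st.MEM/add.ALU  -- dual
[6] i8+i9  bne.BR/sll.ALU  -- dual
[7] i10  sll.ALU  -- WAW r4
[8] i11+i12  sub.ALU/sub.ALU  -- dual
[9] i13  and.ALU  -- tail

ISSUED = 5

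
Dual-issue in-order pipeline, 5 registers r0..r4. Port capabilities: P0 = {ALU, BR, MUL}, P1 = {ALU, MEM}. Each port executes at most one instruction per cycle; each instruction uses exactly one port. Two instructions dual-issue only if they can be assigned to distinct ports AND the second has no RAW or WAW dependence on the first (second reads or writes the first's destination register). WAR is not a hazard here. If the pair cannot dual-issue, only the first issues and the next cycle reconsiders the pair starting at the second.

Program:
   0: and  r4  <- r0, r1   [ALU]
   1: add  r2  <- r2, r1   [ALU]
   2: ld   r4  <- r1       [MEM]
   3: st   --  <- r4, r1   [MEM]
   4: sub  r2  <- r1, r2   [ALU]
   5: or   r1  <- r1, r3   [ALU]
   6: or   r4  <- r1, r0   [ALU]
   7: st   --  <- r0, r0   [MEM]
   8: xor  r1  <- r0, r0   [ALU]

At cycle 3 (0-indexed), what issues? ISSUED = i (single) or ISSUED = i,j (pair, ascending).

ISSUED = 5

  cy0 -> i0+i1 (and+add) dual
  cy1 -> i2 (ld) no-port MEM/MEM
  cy2 -> i3+i4 (st+sub) dual
  cy3 -> i5 (or) RAW r1
  cy4 -> i6+i7 (or+st) dual
  cy5 -> i8 (xor) tail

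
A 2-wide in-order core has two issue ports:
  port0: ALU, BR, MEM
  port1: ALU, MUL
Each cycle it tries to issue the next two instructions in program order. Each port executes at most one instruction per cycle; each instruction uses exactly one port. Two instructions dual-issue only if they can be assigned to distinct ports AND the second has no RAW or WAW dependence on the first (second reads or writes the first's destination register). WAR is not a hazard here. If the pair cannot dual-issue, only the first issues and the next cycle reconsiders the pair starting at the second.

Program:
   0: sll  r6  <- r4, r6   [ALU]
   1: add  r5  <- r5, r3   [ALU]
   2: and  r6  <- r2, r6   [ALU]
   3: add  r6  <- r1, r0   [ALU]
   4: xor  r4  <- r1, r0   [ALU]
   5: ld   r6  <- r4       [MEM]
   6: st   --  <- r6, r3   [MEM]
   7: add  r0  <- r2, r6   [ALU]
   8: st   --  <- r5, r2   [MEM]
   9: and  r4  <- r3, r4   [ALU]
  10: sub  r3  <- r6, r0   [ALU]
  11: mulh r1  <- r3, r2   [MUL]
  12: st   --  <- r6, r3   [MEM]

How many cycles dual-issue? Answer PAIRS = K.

#0 head=0: sll/add i0,i1 2-wide
#1 head=2: and i2 WAW r6
#2 head=3: add/xor i3,i4 2-wide
#3 head=5: ld i5 no-port MEM/MEM
#4 head=6: st/add i6,i7 2-wide
#5 head=8: st/and i8,i9 2-wide
#6 head=10: sub i10 RAW r3
#7 head=11: mulh/st i11,i12 2-wide

PAIRS = 5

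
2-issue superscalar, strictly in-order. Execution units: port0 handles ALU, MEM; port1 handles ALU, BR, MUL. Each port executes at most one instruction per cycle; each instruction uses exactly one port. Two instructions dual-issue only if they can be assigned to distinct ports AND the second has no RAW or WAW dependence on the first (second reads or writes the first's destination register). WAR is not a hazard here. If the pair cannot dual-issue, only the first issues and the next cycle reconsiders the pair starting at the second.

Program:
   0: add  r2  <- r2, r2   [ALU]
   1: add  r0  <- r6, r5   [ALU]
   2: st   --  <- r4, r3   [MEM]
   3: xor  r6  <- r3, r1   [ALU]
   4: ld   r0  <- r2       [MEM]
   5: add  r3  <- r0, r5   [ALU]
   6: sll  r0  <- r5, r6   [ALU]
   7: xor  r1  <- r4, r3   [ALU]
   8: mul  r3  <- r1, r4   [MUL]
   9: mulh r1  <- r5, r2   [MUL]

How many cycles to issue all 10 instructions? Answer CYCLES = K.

t=0 i0,i1:add/add ; dual
t=1 i2,i3:st/xor ; dual
t=2 i4:ld ; RAW r0
t=3 i5,i6:add/sll ; dual
t=4 i7:xor ; RAW r1
t=5 i8:mul ; no-port MUL/MUL
t=6 i9:mulh ; tail

CYCLES = 7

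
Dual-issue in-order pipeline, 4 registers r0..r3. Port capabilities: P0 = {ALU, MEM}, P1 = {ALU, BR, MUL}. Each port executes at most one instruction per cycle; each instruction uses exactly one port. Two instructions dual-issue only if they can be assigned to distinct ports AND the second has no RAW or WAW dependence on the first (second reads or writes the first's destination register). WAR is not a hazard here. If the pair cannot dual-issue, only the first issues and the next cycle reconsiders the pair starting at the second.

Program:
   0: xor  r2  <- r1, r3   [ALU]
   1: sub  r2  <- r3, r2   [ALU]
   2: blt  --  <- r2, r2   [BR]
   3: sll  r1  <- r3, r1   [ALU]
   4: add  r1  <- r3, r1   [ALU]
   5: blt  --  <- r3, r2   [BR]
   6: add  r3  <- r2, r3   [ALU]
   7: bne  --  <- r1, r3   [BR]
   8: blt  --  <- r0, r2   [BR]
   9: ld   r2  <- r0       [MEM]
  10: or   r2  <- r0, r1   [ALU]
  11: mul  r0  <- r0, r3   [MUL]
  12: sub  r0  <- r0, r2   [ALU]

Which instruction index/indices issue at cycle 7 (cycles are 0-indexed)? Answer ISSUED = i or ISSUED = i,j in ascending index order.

  cy0 -> i0 (xor) RAW+WAW r2
  cy1 -> i1 (sub) RAW r2
  cy2 -> i2/i3 (blt+sll) dual
  cy3 -> i4/i5 (add+blt) dual
  cy4 -> i6 (add) RAW r3
  cy5 -> i7 (bne) no-port BR/BR
  cy6 -> i8/i9 (blt+ld) dual
  cy7 -> i10/i11 (or+mul) dual
  cy8 -> i12 (sub) tail

ISSUED = 10,11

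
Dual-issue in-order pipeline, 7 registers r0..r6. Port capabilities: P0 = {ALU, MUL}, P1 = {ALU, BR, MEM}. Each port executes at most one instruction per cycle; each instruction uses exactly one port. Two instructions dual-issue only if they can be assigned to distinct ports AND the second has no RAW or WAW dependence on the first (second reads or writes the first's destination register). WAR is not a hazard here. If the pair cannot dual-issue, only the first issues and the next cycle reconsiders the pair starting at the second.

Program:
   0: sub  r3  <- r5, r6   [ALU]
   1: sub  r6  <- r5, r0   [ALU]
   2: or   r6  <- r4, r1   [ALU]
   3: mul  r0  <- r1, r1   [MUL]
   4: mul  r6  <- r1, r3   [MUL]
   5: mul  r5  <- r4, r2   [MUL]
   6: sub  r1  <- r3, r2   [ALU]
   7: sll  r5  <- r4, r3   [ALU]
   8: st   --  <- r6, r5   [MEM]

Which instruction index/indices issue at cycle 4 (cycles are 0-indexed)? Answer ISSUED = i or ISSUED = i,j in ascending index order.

ISSUED = 7

#0 head=0: sub.ALU+sub.ALU i0/i1 2-wide
#1 head=2: or.ALU+mul.MUL i2/i3 2-wide
#2 head=4: mul.MUL i4 no-port MUL/MUL
#3 head=5: mul.MUL+sub.ALU i5/i6 2-wide
#4 head=7: sll.ALU i7 RAW r5
#5 head=8: st.MEM i8 tail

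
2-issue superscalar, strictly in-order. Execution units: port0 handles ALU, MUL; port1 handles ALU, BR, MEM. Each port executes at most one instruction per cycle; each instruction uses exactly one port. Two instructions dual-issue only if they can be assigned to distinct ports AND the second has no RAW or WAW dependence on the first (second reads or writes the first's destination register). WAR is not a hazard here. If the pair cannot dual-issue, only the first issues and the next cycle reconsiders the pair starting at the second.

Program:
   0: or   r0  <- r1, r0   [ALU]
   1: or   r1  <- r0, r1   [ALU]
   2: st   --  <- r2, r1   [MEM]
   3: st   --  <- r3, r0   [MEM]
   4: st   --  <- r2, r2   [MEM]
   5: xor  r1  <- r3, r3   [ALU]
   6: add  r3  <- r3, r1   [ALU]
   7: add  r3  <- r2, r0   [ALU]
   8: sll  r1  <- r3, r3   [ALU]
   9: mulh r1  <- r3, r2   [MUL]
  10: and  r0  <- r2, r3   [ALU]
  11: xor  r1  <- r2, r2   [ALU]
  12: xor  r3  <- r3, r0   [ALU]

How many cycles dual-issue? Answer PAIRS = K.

PAIRS = 3

t=0 i0:or.ALU ; RAW r0
t=1 i1:or.ALU ; RAW r1
t=2 i2:st.MEM ; no-port MEM/MEM
t=3 i3:st.MEM ; no-port MEM/MEM
t=4 i4,i5:st.MEM/xor.ALU ; pair
t=5 i6:add.ALU ; WAW r3
t=6 i7:add.ALU ; RAW r3
t=7 i8:sll.ALU ; WAW r1
t=8 i9,i10:mulh.MUL/and.ALU ; pair
t=9 i11,i12:xor.ALU/xor.ALU ; pair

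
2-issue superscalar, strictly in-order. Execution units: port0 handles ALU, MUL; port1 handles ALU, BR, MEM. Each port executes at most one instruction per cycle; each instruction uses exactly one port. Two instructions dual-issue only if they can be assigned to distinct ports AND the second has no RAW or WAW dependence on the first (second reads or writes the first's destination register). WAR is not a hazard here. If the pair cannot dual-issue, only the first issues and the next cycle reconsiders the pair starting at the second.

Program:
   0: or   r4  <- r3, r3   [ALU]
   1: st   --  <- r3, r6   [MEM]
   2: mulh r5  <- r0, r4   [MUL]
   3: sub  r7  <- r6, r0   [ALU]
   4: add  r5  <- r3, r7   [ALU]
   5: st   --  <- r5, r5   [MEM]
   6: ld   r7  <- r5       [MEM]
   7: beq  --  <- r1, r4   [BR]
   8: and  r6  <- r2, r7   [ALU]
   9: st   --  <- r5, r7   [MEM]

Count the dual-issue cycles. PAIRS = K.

[0] i0/i1  or st  -- pair
[1] i2/i3  mulh sub  -- pair
[2] i4  add  -- RAW r5
[3] i5  st  -- no-port MEM/MEM
[4] i6  ld  -- no-port MEM/BR
[5] i7/i8  beq and  -- pair
[6] i9  st  -- tail

PAIRS = 3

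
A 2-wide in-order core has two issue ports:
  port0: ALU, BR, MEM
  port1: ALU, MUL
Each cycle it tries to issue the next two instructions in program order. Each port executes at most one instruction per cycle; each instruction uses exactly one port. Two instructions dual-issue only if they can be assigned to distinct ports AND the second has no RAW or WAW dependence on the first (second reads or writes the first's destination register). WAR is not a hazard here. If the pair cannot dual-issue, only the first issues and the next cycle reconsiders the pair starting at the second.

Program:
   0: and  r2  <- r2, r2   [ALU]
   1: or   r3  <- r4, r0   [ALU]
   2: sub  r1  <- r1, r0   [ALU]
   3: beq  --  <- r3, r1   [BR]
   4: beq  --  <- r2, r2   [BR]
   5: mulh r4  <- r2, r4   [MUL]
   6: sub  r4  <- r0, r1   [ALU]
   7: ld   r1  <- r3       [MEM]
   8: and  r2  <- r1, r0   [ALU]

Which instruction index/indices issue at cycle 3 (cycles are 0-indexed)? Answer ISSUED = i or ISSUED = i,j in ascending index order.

ISSUED = 4,5

[0] i0&i1  and.ALU+or.ALU  -- 2-wide
[1] i2  sub.ALU  -- RAW r1
[2] i3  beq.BR  -- no-port BR/BR
[3] i4&i5  beq.BR+mulh.MUL  -- 2-wide
[4] i6&i7  sub.ALU+ld.MEM  -- 2-wide
[5] i8  and.ALU  -- tail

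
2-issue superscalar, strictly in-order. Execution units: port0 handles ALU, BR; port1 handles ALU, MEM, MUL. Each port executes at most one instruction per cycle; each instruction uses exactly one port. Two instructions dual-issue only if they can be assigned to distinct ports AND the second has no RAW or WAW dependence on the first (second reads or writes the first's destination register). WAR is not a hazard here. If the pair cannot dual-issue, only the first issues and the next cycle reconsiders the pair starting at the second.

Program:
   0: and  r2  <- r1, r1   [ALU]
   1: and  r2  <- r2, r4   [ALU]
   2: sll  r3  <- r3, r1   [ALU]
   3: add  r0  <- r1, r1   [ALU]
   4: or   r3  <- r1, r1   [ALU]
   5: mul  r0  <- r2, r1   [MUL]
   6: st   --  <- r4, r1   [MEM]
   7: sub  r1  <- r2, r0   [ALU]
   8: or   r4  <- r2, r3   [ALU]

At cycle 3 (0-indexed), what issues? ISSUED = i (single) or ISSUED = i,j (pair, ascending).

  cy0 -> i0 (and) RAW+WAW r2
  cy1 -> i1/i2 (and sll) pair
  cy2 -> i3/i4 (add or) pair
  cy3 -> i5 (mul) no-port MUL/MEM
  cy4 -> i6/i7 (st sub) pair
  cy5 -> i8 (or) tail

ISSUED = 5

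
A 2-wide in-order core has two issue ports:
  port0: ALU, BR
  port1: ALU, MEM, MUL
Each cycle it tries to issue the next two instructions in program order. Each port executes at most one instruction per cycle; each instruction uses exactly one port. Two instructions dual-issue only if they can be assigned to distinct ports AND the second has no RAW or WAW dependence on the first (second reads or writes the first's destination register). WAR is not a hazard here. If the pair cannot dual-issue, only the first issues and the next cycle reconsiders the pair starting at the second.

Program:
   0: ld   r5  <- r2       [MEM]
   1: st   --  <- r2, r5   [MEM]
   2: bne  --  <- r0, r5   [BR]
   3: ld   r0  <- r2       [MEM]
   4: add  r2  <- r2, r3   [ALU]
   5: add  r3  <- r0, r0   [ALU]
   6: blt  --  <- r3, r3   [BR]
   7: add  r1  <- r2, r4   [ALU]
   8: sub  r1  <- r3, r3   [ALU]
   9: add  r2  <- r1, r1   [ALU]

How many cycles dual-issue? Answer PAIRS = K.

PAIRS = 3

t=0 i0:ld ; no-port MEM/MEM
t=1 i1/i2:st/bne ; dual
t=2 i3/i4:ld/add ; dual
t=3 i5:add ; RAW r3
t=4 i6/i7:blt/add ; dual
t=5 i8:sub ; RAW r1
t=6 i9:add ; tail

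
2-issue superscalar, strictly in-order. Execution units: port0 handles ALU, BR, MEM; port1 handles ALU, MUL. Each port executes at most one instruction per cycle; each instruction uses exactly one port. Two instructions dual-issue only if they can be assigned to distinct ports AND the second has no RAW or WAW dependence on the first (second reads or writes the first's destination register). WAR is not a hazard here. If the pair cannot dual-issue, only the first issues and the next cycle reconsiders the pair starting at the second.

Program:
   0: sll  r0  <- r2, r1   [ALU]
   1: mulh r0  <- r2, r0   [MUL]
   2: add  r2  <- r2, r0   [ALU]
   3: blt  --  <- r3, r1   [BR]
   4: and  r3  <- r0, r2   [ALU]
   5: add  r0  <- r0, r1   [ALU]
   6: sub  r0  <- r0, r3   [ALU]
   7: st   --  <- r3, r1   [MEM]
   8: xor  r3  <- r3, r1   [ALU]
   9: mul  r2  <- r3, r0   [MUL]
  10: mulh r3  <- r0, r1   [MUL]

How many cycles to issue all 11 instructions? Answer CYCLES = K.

CYCLES = 8

#0 head=0: sll.ALU i0 RAW+WAW r0
#1 head=1: mulh.MUL i1 RAW r0
#2 head=2: add.ALU+blt.BR i2+i3 2-wide
#3 head=4: and.ALU+add.ALU i4+i5 2-wide
#4 head=6: sub.ALU+st.MEM i6+i7 2-wide
#5 head=8: xor.ALU i8 RAW r3
#6 head=9: mul.MUL i9 no-port MUL/MUL
#7 head=10: mulh.MUL i10 tail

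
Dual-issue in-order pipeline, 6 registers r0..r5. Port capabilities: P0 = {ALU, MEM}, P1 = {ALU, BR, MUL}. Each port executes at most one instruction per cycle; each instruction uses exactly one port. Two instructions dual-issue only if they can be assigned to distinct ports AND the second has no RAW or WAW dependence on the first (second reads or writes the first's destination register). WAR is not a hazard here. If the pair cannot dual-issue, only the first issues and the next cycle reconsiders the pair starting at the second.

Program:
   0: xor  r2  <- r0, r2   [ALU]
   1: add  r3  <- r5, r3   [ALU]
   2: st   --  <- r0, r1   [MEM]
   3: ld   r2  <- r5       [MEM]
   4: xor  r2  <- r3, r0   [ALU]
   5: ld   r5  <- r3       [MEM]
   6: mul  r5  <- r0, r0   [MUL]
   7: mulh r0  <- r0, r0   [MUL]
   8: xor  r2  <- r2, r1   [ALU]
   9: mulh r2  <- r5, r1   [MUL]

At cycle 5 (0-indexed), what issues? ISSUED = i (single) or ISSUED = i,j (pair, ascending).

t=0 i0&i1:xor.ALU/add.ALU ; pair
t=1 i2:st.MEM ; no-port MEM/MEM
t=2 i3:ld.MEM ; WAW r2
t=3 i4&i5:xor.ALU/ld.MEM ; pair
t=4 i6:mul.MUL ; no-port MUL/MUL
t=5 i7&i8:mulh.MUL/xor.ALU ; pair
t=6 i9:mulh.MUL ; tail

ISSUED = 7,8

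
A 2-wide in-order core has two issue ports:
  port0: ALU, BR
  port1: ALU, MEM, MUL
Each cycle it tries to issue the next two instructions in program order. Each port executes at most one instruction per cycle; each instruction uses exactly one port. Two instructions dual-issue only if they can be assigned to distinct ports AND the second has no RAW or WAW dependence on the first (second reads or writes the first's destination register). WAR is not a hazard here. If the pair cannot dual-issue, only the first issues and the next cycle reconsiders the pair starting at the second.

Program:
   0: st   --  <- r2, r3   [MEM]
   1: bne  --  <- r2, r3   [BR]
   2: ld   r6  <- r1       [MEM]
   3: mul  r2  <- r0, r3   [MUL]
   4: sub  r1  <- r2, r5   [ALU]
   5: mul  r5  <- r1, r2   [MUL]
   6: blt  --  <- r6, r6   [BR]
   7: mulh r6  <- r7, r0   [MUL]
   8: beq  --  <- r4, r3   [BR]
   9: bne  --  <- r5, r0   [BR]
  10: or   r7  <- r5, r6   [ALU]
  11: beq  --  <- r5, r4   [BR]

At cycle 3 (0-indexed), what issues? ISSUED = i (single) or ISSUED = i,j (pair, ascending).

  cy0 -> i0+i1 (st;bne) pair
  cy1 -> i2 (ld) no-port MEM/MUL
  cy2 -> i3 (mul) RAW r2
  cy3 -> i4 (sub) RAW r1
  cy4 -> i5+i6 (mul;blt) pair
  cy5 -> i7+i8 (mulh;beq) pair
  cy6 -> i9+i10 (bne;or) pair
  cy7 -> i11 (beq) tail

ISSUED = 4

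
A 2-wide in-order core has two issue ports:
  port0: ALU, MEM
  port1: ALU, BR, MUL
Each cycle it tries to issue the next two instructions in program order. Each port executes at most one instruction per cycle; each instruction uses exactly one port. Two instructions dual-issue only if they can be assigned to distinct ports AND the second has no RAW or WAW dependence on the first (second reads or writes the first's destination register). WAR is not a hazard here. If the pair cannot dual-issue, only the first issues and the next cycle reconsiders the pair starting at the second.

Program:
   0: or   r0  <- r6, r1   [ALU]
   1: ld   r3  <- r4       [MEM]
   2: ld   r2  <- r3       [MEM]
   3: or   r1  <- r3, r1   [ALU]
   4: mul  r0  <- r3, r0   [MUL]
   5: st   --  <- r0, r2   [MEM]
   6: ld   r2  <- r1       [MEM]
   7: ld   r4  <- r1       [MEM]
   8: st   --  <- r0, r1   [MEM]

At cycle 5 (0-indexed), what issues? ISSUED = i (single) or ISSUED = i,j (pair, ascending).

[0] i0+i1  or.ALU+ld.MEM  -- 2-wide
[1] i2+i3  ld.MEM+or.ALU  -- 2-wide
[2] i4  mul.MUL  -- RAW r0
[3] i5  st.MEM  -- no-port MEM/MEM
[4] i6  ld.MEM  -- no-port MEM/MEM
[5] i7  ld.MEM  -- no-port MEM/MEM
[6] i8  st.MEM  -- tail

ISSUED = 7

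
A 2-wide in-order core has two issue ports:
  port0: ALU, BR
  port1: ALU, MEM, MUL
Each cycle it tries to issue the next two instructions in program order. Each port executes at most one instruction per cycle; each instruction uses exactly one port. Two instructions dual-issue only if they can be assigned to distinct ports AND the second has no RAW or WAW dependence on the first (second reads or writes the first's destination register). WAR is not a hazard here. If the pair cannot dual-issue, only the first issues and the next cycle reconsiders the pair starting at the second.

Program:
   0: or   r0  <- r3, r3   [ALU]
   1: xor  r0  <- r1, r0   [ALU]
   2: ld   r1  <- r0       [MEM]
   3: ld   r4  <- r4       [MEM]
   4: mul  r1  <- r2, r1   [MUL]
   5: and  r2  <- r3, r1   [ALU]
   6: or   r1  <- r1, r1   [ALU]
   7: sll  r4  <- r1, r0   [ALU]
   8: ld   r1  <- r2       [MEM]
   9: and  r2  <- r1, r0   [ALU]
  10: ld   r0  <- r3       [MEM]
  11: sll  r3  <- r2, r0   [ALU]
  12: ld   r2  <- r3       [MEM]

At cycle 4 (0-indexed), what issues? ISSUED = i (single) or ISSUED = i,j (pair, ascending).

ISSUED = 4

c0: i0 or.ALU  RAW+WAW r0
c1: i1 xor.ALU  RAW r0
c2: i2 ld.MEM  no-port MEM/MEM
c3: i3 ld.MEM  no-port MEM/MUL
c4: i4 mul.MUL  RAW r1
c5: i5+i6 and.ALU/or.ALU  pair
c6: i7+i8 sll.ALU/ld.MEM  pair
c7: i9+i10 and.ALU/ld.MEM  pair
c8: i11 sll.ALU  RAW r3
c9: i12 ld.MEM  tail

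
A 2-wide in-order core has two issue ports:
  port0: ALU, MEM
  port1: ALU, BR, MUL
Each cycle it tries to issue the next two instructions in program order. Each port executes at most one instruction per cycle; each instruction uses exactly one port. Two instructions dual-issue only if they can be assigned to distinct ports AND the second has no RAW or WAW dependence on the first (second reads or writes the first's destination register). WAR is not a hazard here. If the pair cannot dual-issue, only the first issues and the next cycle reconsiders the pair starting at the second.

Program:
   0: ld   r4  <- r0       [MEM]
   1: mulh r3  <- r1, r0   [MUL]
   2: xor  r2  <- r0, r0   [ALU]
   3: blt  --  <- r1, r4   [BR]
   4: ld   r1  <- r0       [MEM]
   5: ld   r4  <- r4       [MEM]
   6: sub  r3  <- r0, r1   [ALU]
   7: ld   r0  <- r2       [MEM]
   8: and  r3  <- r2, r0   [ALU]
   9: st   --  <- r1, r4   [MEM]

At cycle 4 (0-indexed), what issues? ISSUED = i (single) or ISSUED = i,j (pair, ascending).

0. ld.MEM+mulh.MUL @i0,i1  | 2-wide
1. xor.ALU+blt.BR @i2,i3  | 2-wide
2. ld.MEM @i4  | no-port MEM/MEM
3. ld.MEM+sub.ALU @i5,i6  | 2-wide
4. ld.MEM @i7  | RAW r0
5. and.ALU+st.MEM @i8,i9  | 2-wide

ISSUED = 7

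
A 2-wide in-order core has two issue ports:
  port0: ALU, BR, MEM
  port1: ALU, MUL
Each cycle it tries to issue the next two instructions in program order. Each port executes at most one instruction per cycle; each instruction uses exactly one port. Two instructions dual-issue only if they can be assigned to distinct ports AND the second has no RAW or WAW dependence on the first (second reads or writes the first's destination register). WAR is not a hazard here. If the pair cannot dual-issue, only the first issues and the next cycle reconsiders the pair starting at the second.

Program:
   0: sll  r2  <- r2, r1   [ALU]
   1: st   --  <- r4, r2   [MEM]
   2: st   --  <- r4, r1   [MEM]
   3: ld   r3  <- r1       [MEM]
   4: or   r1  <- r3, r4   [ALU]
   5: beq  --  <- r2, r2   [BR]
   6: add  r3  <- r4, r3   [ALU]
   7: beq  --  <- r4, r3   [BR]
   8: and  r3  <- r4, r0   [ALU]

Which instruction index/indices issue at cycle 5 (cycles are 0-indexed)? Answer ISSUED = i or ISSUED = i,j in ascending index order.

  cy0 -> i0 (sll) RAW r2
  cy1 -> i1 (st) no-port MEM/MEM
  cy2 -> i2 (st) no-port MEM/MEM
  cy3 -> i3 (ld) RAW r3
  cy4 -> i4&i5 (or/beq) pair
  cy5 -> i6 (add) RAW r3
  cy6 -> i7&i8 (beq/and) pair

ISSUED = 6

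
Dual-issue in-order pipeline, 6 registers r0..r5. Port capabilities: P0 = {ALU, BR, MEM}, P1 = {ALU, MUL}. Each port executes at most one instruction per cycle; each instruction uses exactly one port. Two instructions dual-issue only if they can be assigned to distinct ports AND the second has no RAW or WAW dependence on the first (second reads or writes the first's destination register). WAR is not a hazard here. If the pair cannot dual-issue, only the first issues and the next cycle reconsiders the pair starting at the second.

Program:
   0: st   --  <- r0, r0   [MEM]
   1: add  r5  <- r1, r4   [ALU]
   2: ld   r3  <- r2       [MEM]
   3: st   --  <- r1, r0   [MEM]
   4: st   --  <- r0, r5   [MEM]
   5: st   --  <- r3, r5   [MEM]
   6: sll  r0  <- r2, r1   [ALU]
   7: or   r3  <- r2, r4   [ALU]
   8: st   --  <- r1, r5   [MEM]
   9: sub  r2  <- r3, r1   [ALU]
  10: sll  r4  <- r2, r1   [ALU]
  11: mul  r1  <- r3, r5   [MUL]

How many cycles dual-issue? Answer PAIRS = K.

PAIRS = 4

0. st.MEM+add.ALU @i0,i1  | pair
1. ld.MEM @i2  | no-port MEM/MEM
2. st.MEM @i3  | no-port MEM/MEM
3. st.MEM @i4  | no-port MEM/MEM
4. st.MEM+sll.ALU @i5,i6  | pair
5. or.ALU+st.MEM @i7,i8  | pair
6. sub.ALU @i9  | RAW r2
7. sll.ALU+mul.MUL @i10,i11  | pair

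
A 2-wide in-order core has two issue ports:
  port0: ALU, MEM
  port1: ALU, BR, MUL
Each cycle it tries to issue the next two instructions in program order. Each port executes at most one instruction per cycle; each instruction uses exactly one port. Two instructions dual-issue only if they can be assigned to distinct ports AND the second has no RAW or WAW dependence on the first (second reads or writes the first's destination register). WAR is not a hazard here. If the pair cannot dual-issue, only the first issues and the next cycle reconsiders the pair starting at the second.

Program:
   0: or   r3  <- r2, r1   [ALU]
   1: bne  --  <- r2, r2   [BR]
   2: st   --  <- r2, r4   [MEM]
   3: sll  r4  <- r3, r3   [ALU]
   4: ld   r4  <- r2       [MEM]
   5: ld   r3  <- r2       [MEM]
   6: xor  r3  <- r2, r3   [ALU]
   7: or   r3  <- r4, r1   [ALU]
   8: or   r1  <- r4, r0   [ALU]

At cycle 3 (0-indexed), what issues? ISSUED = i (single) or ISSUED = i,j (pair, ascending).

[0] i0&i1  or/bne  -- 2-wide
[1] i2&i3  st/sll  -- 2-wide
[2] i4  ld  -- no-port MEM/MEM
[3] i5  ld  -- RAW+WAW r3
[4] i6  xor  -- WAW r3
[5] i7&i8  or/or  -- 2-wide

ISSUED = 5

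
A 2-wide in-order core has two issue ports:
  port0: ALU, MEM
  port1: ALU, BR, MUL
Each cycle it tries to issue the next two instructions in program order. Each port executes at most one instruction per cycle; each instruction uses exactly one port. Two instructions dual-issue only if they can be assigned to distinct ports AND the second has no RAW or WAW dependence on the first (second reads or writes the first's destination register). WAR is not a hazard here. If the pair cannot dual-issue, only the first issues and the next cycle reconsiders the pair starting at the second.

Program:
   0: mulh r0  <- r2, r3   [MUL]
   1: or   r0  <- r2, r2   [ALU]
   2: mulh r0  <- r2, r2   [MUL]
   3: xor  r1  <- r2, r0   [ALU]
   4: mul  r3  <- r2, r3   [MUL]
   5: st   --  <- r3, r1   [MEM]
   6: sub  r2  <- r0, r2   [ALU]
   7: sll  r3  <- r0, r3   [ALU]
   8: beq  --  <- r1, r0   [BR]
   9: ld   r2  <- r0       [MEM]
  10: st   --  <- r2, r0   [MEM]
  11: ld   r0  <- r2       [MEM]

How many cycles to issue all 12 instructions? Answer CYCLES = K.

[0] i0  mulh  -- WAW r0
[1] i1  or  -- WAW r0
[2] i2  mulh  -- RAW r0
[3] i3/i4  xor+mul  -- pair
[4] i5/i6  st+sub  -- pair
[5] i7/i8  sll+beq  -- pair
[6] i9  ld  -- no-port MEM/MEM
[7] i10  st  -- no-port MEM/MEM
[8] i11  ld  -- tail

CYCLES = 9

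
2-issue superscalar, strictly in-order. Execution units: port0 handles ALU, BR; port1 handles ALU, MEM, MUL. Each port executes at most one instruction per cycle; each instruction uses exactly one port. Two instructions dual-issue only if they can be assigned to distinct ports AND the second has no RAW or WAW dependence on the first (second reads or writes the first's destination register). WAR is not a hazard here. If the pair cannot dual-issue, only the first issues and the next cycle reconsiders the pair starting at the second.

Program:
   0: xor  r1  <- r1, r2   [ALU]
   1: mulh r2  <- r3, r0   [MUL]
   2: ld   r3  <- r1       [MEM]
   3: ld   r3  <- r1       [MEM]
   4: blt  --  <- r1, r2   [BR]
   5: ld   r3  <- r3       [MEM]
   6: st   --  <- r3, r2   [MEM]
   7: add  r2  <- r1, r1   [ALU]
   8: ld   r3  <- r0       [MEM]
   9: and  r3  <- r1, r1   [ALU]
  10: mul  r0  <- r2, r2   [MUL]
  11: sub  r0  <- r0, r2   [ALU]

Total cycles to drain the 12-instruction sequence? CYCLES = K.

CYCLES = 8

[0] i0,i1  xor;mulh  -- 2-wide
[1] i2  ld  -- no-port MEM/MEM
[2] i3,i4  ld;blt  -- 2-wide
[3] i5  ld  -- no-port MEM/MEM
[4] i6,i7  st;add  -- 2-wide
[5] i8  ld  -- WAW r3
[6] i9,i10  and;mul  -- 2-wide
[7] i11  sub  -- tail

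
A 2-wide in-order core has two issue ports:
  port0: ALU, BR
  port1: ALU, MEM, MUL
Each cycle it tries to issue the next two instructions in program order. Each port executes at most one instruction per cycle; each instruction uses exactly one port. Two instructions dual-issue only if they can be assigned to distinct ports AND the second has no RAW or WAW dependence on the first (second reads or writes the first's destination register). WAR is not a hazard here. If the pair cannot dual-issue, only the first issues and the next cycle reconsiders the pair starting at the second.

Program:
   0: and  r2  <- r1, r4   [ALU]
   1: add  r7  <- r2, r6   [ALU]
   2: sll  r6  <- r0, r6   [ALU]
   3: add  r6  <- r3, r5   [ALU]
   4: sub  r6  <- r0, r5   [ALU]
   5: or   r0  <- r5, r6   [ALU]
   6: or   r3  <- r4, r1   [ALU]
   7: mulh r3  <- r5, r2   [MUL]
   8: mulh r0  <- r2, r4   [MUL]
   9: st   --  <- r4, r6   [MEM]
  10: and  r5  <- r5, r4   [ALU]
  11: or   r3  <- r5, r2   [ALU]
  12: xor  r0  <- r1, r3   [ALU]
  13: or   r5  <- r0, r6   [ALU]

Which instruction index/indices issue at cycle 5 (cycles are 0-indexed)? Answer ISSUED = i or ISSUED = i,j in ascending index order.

0. and.ALU @i0  | RAW r2
1. add.ALU+sll.ALU @i1,i2  | pair
2. add.ALU @i3  | WAW r6
3. sub.ALU @i4  | RAW r6
4. or.ALU+or.ALU @i5,i6  | pair
5. mulh.MUL @i7  | no-port MUL/MUL
6. mulh.MUL @i8  | no-port MUL/MEM
7. st.MEM+and.ALU @i9,i10  | pair
8. or.ALU @i11  | RAW r3
9. xor.ALU @i12  | RAW r0
10. or.ALU @i13  | tail

ISSUED = 7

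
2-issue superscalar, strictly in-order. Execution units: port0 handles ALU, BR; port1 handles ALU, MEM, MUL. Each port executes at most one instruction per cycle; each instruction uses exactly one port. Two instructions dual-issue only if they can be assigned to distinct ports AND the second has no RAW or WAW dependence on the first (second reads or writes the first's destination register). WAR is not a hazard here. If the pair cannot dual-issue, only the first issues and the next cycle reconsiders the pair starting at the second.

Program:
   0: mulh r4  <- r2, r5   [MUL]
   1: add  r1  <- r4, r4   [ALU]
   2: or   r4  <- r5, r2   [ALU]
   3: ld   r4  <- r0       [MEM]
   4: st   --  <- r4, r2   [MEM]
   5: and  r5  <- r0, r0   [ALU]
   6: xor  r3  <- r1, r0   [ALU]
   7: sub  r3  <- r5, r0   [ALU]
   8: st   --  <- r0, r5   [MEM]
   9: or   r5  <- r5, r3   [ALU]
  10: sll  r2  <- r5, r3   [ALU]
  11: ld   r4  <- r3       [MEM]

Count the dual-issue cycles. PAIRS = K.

  cy0 -> i0 (mulh) RAW r4
  cy1 -> i1,i2 (add or) dual
  cy2 -> i3 (ld) no-port MEM/MEM
  cy3 -> i4,i5 (st and) dual
  cy4 -> i6 (xor) WAW r3
  cy5 -> i7,i8 (sub st) dual
  cy6 -> i9 (or) RAW r5
  cy7 -> i10,i11 (sll ld) dual

PAIRS = 4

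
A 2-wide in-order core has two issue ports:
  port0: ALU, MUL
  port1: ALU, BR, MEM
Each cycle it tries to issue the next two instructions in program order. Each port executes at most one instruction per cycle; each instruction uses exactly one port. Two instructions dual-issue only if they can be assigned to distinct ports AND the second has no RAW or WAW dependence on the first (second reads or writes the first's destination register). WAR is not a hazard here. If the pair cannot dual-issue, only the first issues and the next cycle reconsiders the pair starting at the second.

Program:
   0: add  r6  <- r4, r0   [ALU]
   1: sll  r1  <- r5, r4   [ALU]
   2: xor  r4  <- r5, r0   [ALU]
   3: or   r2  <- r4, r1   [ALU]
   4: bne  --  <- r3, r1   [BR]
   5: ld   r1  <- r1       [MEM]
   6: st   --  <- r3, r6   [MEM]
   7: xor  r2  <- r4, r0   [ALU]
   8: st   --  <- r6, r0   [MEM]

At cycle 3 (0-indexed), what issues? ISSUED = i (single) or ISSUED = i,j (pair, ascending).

ISSUED = 5

[0] i0/i1  add/sll  -- dual
[1] i2  xor  -- RAW r4
[2] i3/i4  or/bne  -- dual
[3] i5  ld  -- no-port MEM/MEM
[4] i6/i7  st/xor  -- dual
[5] i8  st  -- tail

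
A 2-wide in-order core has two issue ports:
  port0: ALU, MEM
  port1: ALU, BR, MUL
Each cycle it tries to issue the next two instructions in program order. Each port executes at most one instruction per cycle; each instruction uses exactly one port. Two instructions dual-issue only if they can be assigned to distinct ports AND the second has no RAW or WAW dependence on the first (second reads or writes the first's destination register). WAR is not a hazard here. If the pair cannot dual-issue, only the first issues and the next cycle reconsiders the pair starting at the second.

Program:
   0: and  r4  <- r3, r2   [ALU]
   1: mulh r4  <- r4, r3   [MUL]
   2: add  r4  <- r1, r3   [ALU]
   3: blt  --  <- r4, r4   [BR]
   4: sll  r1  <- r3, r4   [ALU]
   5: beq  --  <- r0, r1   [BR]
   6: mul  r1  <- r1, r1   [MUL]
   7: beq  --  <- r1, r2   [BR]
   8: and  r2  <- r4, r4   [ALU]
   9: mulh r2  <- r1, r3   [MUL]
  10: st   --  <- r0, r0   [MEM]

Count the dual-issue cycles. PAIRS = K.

PAIRS = 3

t=0 i0:and ; RAW+WAW r4
t=1 i1:mulh ; WAW r4
t=2 i2:add ; RAW r4
t=3 i3+i4:blt+sll ; pair
t=4 i5:beq ; no-port BR/MUL
t=5 i6:mul ; no-port MUL/BR
t=6 i7+i8:beq+and ; pair
t=7 i9+i10:mulh+st ; pair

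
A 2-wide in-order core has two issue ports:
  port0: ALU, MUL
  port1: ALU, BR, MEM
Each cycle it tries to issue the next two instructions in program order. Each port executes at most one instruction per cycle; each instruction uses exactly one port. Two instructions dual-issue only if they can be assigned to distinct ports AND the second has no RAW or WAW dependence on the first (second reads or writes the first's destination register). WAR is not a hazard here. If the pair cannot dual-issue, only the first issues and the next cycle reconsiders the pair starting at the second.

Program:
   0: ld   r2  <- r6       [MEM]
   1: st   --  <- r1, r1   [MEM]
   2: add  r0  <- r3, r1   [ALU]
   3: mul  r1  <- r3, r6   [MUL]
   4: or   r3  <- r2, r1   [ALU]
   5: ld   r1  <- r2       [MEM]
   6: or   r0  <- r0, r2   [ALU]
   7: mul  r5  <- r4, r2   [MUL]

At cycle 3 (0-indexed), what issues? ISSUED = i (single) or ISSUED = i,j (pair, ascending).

ISSUED = 4,5

t=0 i0:ld ; no-port MEM/MEM
t=1 i1,i2:st/add ; 2-wide
t=2 i3:mul ; RAW r1
t=3 i4,i5:or/ld ; 2-wide
t=4 i6,i7:or/mul ; 2-wide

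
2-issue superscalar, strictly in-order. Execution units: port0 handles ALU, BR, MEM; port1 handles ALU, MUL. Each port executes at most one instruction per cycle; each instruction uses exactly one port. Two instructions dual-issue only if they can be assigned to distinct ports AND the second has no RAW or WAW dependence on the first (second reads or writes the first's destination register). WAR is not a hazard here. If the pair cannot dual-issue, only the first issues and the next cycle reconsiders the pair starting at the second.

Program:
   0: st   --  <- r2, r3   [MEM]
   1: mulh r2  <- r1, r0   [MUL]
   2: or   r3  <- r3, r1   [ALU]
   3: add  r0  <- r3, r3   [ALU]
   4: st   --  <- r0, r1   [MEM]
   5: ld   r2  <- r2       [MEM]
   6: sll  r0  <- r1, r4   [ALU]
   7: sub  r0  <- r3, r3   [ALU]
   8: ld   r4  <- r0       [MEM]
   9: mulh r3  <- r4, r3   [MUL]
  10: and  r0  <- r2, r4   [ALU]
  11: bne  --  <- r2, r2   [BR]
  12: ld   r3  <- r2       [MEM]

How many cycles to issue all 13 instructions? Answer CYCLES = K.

[0] i0&i1  st;mulh  -- 2-wide
[1] i2  or  -- RAW r3
[2] i3  add  -- RAW r0
[3] i4  st  -- no-port MEM/MEM
[4] i5&i6  ld;sll  -- 2-wide
[5] i7  sub  -- RAW r0
[6] i8  ld  -- RAW r4
[7] i9&i10  mulh;and  -- 2-wide
[8] i11  bne  -- no-port BR/MEM
[9] i12  ld  -- tail

CYCLES = 10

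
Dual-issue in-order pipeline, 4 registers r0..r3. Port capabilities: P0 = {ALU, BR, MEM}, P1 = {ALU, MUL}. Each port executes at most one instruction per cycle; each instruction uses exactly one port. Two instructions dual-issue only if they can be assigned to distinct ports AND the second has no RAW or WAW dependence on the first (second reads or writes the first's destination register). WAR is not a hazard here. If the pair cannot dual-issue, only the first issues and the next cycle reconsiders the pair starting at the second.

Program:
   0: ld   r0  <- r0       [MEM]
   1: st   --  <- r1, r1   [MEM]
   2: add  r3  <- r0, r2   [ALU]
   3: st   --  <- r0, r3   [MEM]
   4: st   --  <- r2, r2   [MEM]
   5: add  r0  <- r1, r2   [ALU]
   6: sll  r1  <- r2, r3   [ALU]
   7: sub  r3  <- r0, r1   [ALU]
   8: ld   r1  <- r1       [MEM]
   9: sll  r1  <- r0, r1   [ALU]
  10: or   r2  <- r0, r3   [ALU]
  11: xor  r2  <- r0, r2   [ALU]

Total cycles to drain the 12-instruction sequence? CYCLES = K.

0. ld @i0  | no-port MEM/MEM
1. st+add @i1&i2  | dual
2. st @i3  | no-port MEM/MEM
3. st+add @i4&i5  | dual
4. sll @i6  | RAW r1
5. sub+ld @i7&i8  | dual
6. sll+or @i9&i10  | dual
7. xor @i11  | tail

CYCLES = 8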